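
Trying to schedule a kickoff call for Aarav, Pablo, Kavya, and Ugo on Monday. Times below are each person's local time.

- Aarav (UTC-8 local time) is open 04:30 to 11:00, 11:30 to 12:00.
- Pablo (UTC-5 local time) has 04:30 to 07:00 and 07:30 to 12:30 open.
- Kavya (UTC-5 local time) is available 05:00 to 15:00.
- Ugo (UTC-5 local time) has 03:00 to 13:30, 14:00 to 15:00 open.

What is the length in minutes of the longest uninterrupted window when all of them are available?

300

Aarav in UTC: 12:30-19:00, 19:30-20:00 (add 8h to convert from UTC-8).
Pablo in UTC: 09:30-12:00, 12:30-17:30 (add 5h to convert from UTC-5).
Kavya in UTC: 10:00-20:00 (add 5h to convert from UTC-5).
Ugo in UTC: 08:00-18:30, 19:00-20:00 (add 5h to convert from UTC-5).
Aarav ∩ Pablo: 12:30-17:30.
Aarav ∩ Pablo ∩ Kavya: 12:30-17:30.
Aarav ∩ Pablo ∩ Kavya ∩ Ugo: 12:30-17:30.
Those are the intersection windows.
The longest is 12:30-17:30 at 300 minutes.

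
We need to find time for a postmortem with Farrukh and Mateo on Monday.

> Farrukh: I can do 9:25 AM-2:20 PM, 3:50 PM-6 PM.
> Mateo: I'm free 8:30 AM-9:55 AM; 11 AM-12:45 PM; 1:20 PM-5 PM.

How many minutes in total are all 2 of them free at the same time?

Farrukh ∩ Mateo: 09:25-09:55, 11:00-12:45, 13:20-14:20, 15:50-17:00.
So the common availability across everyone is 09:25-09:55, 11:00-12:45, 13:20-14:20, 15:50-17:00.
Summing the common windows: 30 + 105 + 60 + 70 = 265 minutes.

265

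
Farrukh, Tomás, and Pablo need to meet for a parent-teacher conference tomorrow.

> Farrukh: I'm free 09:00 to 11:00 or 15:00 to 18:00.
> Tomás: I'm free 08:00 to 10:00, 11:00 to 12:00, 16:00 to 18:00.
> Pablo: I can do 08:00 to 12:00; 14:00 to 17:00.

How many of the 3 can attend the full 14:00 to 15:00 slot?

1

Pablo can make the full 14:00-15:00 slot — that's 1.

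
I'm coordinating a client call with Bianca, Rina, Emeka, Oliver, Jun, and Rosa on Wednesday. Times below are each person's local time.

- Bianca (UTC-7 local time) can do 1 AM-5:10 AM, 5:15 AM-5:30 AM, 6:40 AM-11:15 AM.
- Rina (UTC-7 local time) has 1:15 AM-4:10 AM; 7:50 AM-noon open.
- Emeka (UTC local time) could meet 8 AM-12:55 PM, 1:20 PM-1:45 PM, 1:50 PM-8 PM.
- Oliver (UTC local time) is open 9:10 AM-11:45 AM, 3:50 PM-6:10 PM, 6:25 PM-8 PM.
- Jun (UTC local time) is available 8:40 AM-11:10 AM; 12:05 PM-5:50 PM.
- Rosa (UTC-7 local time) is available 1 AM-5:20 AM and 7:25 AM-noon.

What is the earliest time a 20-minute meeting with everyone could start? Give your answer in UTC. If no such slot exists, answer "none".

Bianca in UTC: 08:00-12:10, 12:15-12:30, 13:40-18:15 (add 7h to convert from UTC-7).
Rina in UTC: 08:15-11:10, 14:50-19:00 (add 7h to convert from UTC-7).
Emeka in UTC: 08:00-12:55, 13:20-13:45, 13:50-20:00.
Oliver in UTC: 09:10-11:45, 15:50-18:10, 18:25-20:00.
Jun in UTC: 08:40-11:10, 12:05-17:50.
Rosa in UTC: 08:00-12:20, 14:25-19:00 (add 7h to convert from UTC-7).
Bianca ∩ Rina: 08:15-11:10, 14:50-18:15.
Bianca ∩ Rina ∩ Emeka: 08:15-11:10, 14:50-18:15.
Bianca ∩ Rina ∩ Emeka ∩ Oliver: 09:10-11:10, 15:50-18:10.
Bianca ∩ Rina ∩ Emeka ∩ Oliver ∩ Jun: 09:10-11:10, 15:50-17:50.
Bianca ∩ Rina ∩ Emeka ∩ Oliver ∩ Jun ∩ Rosa: 09:10-11:10, 15:50-17:50.
The first common window of at least 20 minutes is 09:10-11:10, so the earliest start is 09:10.

09:10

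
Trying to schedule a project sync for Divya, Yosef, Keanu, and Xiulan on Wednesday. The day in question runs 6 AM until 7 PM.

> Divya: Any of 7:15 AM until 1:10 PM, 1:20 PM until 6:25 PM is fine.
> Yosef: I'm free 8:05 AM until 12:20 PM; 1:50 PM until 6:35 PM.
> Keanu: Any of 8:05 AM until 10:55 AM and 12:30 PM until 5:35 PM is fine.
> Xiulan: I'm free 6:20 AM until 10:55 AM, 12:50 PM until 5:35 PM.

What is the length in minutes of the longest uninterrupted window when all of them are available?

225

Divya ∩ Yosef: 08:05-12:20, 13:50-18:25.
Divya ∩ Yosef ∩ Keanu: 08:05-10:55, 13:50-17:35.
Divya ∩ Yosef ∩ Keanu ∩ Xiulan: 08:05-10:55, 13:50-17:35.
The longest is 13:50-17:35 at 225 minutes.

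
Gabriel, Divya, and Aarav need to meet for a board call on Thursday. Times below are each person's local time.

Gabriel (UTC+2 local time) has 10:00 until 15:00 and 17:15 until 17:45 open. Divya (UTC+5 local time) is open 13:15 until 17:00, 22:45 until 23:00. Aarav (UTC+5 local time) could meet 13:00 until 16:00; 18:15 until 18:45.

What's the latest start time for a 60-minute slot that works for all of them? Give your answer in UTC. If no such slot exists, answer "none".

Gabriel in UTC: 08:00-13:00, 15:15-15:45 (subtract 2h to convert from UTC+2).
Divya in UTC: 08:15-12:00, 17:45-18:00 (subtract 5h to convert from UTC+5).
Aarav in UTC: 08:00-11:00, 13:15-13:45 (subtract 5h to convert from UTC+5).
Gabriel ∩ Divya: 08:15-12:00.
Gabriel ∩ Divya ∩ Aarav: 08:15-11:00.
The last common window of at least 60 minutes is 08:15-11:00; a 60-minute meeting can start as late as 10:00 and still end by 11:00.

10:00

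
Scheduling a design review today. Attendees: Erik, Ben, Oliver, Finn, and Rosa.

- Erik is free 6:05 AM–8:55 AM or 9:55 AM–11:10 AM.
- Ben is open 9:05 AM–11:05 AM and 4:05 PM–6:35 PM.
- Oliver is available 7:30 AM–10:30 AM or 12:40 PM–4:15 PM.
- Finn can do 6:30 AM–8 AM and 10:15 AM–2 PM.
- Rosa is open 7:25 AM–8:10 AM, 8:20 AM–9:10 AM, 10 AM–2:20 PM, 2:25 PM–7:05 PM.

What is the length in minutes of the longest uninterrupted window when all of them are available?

15

Erik ∩ Ben: 09:55-11:05.
Erik ∩ Ben ∩ Oliver: 09:55-10:30.
Erik ∩ Ben ∩ Oliver ∩ Finn: 10:15-10:30.
Erik ∩ Ben ∩ Oliver ∩ Finn ∩ Rosa: 10:15-10:30.
The longest is 10:15-10:30 at 15 minutes.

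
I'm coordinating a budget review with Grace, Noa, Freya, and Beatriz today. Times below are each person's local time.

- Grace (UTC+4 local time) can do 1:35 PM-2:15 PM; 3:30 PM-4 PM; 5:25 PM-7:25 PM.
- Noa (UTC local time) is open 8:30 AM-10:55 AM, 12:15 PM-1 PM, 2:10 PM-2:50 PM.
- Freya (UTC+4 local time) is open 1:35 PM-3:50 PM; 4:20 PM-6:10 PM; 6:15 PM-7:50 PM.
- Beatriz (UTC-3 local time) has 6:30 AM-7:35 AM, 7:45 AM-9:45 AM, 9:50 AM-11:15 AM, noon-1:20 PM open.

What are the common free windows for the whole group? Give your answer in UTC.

09:35-10:15

Grace in UTC: 09:35-10:15, 11:30-12:00, 13:25-15:25 (subtract 4h to convert from UTC+4).
Noa in UTC: 08:30-10:55, 12:15-13:00, 14:10-14:50.
Freya in UTC: 09:35-11:50, 12:20-14:10, 14:15-15:50 (subtract 4h to convert from UTC+4).
Beatriz in UTC: 09:30-10:35, 10:45-12:45, 12:50-14:15, 15:00-16:20 (add 3h to convert from UTC-3).
Grace ∩ Noa: 09:35-10:15, 14:10-14:50.
Grace ∩ Noa ∩ Freya: 09:35-10:15, 14:15-14:50.
Grace ∩ Noa ∩ Freya ∩ Beatriz: 09:35-10:15.
Those are the intersection windows.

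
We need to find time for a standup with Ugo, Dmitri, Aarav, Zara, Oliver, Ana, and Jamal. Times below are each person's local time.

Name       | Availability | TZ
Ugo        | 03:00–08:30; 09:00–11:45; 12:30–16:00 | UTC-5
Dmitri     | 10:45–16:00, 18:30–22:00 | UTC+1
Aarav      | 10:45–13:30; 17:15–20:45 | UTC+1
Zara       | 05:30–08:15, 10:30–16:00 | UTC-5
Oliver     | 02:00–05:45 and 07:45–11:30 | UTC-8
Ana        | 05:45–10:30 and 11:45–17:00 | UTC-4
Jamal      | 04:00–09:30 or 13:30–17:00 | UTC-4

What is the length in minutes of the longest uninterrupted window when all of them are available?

120

Ugo in UTC: 08:00-13:30, 14:00-16:45, 17:30-21:00 (add 5h to convert from UTC-5).
Dmitri in UTC: 09:45-15:00, 17:30-21:00 (subtract 1h to convert from UTC+1).
Aarav in UTC: 09:45-12:30, 16:15-19:45 (subtract 1h to convert from UTC+1).
Zara in UTC: 10:30-13:15, 15:30-21:00 (add 5h to convert from UTC-5).
Oliver in UTC: 10:00-13:45, 15:45-19:30 (add 8h to convert from UTC-8).
Ana in UTC: 09:45-14:30, 15:45-21:00 (add 4h to convert from UTC-4).
Jamal in UTC: 08:00-13:30, 17:30-21:00 (add 4h to convert from UTC-4).
Ugo ∩ Dmitri: 09:45-13:30, 14:00-15:00, 17:30-21:00.
Ugo ∩ Dmitri ∩ Aarav: 09:45-12:30, 17:30-19:45.
Ugo ∩ Dmitri ∩ Aarav ∩ Zara: 10:30-12:30, 17:30-19:45.
Ugo ∩ Dmitri ∩ Aarav ∩ Zara ∩ Oliver: 10:30-12:30, 17:30-19:30.
Ugo ∩ Dmitri ∩ Aarav ∩ Zara ∩ Oliver ∩ Ana: 10:30-12:30, 17:30-19:30.
Ugo ∩ Dmitri ∩ Aarav ∩ Zara ∩ Oliver ∩ Ana ∩ Jamal: 10:30-12:30, 17:30-19:30.
The longest is 10:30-12:30 at 120 minutes.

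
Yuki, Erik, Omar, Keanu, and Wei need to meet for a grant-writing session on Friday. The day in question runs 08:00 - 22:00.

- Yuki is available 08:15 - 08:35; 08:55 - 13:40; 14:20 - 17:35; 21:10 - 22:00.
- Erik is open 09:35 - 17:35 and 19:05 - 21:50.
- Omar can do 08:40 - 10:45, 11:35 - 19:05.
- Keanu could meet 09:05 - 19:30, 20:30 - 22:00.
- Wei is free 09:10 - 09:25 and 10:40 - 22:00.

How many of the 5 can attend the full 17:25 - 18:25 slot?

Omar, Keanu, and Wei can make the full 17:25-18:25 slot — that's 3.

3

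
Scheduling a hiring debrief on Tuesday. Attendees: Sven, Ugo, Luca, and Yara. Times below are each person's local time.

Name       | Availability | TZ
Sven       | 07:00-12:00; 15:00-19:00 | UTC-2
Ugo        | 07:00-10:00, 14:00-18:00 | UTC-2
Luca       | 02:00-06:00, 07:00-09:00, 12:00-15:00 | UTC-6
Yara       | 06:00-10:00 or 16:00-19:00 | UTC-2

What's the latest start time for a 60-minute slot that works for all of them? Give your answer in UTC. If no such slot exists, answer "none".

Sven in UTC: 09:00-14:00, 17:00-21:00 (add 2h to convert from UTC-2).
Ugo in UTC: 09:00-12:00, 16:00-20:00 (add 2h to convert from UTC-2).
Luca in UTC: 08:00-12:00, 13:00-15:00, 18:00-21:00 (add 6h to convert from UTC-6).
Yara in UTC: 08:00-12:00, 18:00-21:00 (add 2h to convert from UTC-2).
Sven ∩ Ugo: 09:00-12:00, 17:00-20:00.
Sven ∩ Ugo ∩ Luca: 09:00-12:00, 18:00-20:00.
Sven ∩ Ugo ∩ Luca ∩ Yara: 09:00-12:00, 18:00-20:00.
The last common window of at least 60 minutes is 18:00-20:00; a 60-minute meeting can start as late as 19:00 and still end by 20:00.

19:00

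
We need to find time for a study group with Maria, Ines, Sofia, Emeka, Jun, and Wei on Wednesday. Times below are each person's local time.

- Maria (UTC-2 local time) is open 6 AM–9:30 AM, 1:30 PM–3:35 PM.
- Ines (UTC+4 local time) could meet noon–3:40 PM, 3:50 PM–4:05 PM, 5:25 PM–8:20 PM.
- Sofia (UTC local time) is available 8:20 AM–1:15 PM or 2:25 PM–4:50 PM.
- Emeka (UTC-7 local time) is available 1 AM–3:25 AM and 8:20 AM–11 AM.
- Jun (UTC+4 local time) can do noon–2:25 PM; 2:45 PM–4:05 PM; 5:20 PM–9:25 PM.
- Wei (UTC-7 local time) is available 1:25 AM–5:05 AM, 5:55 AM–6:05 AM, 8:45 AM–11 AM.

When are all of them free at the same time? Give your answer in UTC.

08:25-10:25, 15:45-16:20

Maria in UTC: 08:00-11:30, 15:30-17:35 (add 2h to convert from UTC-2).
Ines in UTC: 08:00-11:40, 11:50-12:05, 13:25-16:20 (subtract 4h to convert from UTC+4).
Sofia in UTC: 08:20-13:15, 14:25-16:50.
Emeka in UTC: 08:00-10:25, 15:20-18:00 (add 7h to convert from UTC-7).
Jun in UTC: 08:00-10:25, 10:45-12:05, 13:20-17:25 (subtract 4h to convert from UTC+4).
Wei in UTC: 08:25-12:05, 12:55-13:05, 15:45-18:00 (add 7h to convert from UTC-7).
Maria ∩ Ines: 08:00-11:30, 15:30-16:20.
Maria ∩ Ines ∩ Sofia: 08:20-11:30, 15:30-16:20.
Maria ∩ Ines ∩ Sofia ∩ Emeka: 08:20-10:25, 15:30-16:20.
Maria ∩ Ines ∩ Sofia ∩ Emeka ∩ Jun: 08:20-10:25, 15:30-16:20.
Maria ∩ Ines ∩ Sofia ∩ Emeka ∩ Jun ∩ Wei: 08:25-10:25, 15:45-16:20.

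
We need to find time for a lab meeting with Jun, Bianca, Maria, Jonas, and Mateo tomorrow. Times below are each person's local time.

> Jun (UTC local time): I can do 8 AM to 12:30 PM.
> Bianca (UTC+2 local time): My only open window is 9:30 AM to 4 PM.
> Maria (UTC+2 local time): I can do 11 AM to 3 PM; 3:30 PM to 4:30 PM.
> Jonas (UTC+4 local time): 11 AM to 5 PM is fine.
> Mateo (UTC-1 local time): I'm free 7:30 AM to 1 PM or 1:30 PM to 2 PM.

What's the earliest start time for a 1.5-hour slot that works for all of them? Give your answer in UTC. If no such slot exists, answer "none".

09:00

Jun in UTC: 08:00-12:30.
Bianca in UTC: 07:30-14:00 (subtract 2h to convert from UTC+2).
Maria in UTC: 09:00-13:00, 13:30-14:30 (subtract 2h to convert from UTC+2).
Jonas in UTC: 07:00-13:00 (subtract 4h to convert from UTC+4).
Mateo in UTC: 08:30-14:00, 14:30-15:00 (add 1h to convert from UTC-1).
Jun ∩ Bianca: 08:00-12:30.
Jun ∩ Bianca ∩ Maria: 09:00-12:30.
Jun ∩ Bianca ∩ Maria ∩ Jonas: 09:00-12:30.
Jun ∩ Bianca ∩ Maria ∩ Jonas ∩ Mateo: 09:00-12:30.
So the common availability across everyone is 09:00-12:30.
The first common window of at least 90 minutes is 09:00-12:30, so the earliest start is 09:00.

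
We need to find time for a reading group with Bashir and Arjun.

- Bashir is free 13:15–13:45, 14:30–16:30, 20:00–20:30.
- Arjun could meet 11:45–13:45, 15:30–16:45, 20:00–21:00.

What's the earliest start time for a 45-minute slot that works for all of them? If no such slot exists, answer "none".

15:30

Bashir ∩ Arjun: 13:15-13:45, 15:30-16:30, 20:00-20:30.
Those are the intersection windows.
The first common window of at least 45 minutes is 15:30-16:30, so the earliest start is 15:30.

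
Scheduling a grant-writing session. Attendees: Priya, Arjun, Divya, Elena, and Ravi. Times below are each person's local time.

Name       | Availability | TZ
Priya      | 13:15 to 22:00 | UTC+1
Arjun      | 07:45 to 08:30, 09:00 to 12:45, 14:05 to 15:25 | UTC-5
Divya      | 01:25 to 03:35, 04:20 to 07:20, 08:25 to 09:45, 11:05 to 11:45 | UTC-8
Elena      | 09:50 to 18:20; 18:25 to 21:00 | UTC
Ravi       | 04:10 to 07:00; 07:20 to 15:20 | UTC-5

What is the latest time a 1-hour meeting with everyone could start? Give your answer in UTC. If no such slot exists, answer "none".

16:45

Priya in UTC: 12:15-21:00 (subtract 1h to convert from UTC+1).
Arjun in UTC: 12:45-13:30, 14:00-17:45, 19:05-20:25 (add 5h to convert from UTC-5).
Divya in UTC: 09:25-11:35, 12:20-15:20, 16:25-17:45, 19:05-19:45 (add 8h to convert from UTC-8).
Elena in UTC: 09:50-18:20, 18:25-21:00.
Ravi in UTC: 09:10-12:00, 12:20-20:20 (add 5h to convert from UTC-5).
Priya ∩ Arjun: 12:45-13:30, 14:00-17:45, 19:05-20:25.
Priya ∩ Arjun ∩ Divya: 12:45-13:30, 14:00-15:20, 16:25-17:45, 19:05-19:45.
Priya ∩ Arjun ∩ Divya ∩ Elena: 12:45-13:30, 14:00-15:20, 16:25-17:45, 19:05-19:45.
Priya ∩ Arjun ∩ Divya ∩ Elena ∩ Ravi: 12:45-13:30, 14:00-15:20, 16:25-17:45, 19:05-19:45.
So the common availability across everyone is 12:45-13:30, 14:00-15:20, 16:25-17:45, 19:05-19:45.
The last common window of at least 60 minutes is 16:25-17:45; a 60-minute meeting can start as late as 16:45 and still end by 17:45.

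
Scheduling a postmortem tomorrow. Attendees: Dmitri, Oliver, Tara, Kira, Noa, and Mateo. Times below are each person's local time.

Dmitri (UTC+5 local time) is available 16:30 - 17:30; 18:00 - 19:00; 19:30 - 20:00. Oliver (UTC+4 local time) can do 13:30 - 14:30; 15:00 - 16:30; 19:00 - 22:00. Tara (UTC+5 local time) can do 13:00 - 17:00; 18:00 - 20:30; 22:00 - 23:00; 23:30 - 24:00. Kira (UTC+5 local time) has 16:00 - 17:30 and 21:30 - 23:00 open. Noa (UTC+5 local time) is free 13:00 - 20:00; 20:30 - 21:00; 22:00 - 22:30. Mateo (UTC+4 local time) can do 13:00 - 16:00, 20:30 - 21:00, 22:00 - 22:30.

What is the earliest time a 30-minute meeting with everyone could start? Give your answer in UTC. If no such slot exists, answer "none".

Dmitri in UTC: 11:30-12:30, 13:00-14:00, 14:30-15:00 (subtract 5h to convert from UTC+5).
Oliver in UTC: 09:30-10:30, 11:00-12:30, 15:00-18:00 (subtract 4h to convert from UTC+4).
Tara in UTC: 08:00-12:00, 13:00-15:30, 17:00-18:00, 18:30-19:00 (subtract 5h to convert from UTC+5).
Kira in UTC: 11:00-12:30, 16:30-18:00 (subtract 5h to convert from UTC+5).
Noa in UTC: 08:00-15:00, 15:30-16:00, 17:00-17:30 (subtract 5h to convert from UTC+5).
Mateo in UTC: 09:00-12:00, 16:30-17:00, 18:00-18:30 (subtract 4h to convert from UTC+4).
Dmitri ∩ Oliver: 11:30-12:30.
Dmitri ∩ Oliver ∩ Tara: 11:30-12:00.
Dmitri ∩ Oliver ∩ Tara ∩ Kira: 11:30-12:00.
Dmitri ∩ Oliver ∩ Tara ∩ Kira ∩ Noa: 11:30-12:00.
Dmitri ∩ Oliver ∩ Tara ∩ Kira ∩ Noa ∩ Mateo: 11:30-12:00.
Those are the intersection windows.
The first common window of at least 30 minutes is 11:30-12:00, so the earliest start is 11:30.

11:30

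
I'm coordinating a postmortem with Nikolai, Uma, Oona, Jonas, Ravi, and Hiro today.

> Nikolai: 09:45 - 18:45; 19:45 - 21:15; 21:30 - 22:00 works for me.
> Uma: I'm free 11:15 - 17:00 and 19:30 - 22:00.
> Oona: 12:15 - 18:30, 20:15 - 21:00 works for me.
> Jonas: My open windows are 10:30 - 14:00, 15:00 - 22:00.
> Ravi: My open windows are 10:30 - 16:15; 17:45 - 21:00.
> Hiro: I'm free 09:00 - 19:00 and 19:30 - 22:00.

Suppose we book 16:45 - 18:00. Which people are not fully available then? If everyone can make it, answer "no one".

Ravi, Uma

Nikolai: free for 16:45-18:00. Uma: not fully free for 16:45-18:00. Oona: free for 16:45-18:00. Jonas: free for 16:45-18:00. Ravi: not fully free for 16:45-18:00. Hiro: free for 16:45-18:00.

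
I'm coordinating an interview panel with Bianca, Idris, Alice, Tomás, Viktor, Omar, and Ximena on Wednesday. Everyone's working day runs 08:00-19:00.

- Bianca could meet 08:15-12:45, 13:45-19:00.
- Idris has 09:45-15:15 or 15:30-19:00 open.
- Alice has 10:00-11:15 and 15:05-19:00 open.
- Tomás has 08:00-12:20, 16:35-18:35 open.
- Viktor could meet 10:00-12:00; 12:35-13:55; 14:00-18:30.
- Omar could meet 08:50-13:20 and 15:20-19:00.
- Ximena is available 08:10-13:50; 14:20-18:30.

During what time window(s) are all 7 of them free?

Bianca ∩ Idris: 09:45-12:45, 13:45-15:15, 15:30-19:00.
Bianca ∩ Idris ∩ Alice: 10:00-11:15, 15:05-15:15, 15:30-19:00.
Bianca ∩ Idris ∩ Alice ∩ Tomás: 10:00-11:15, 16:35-18:35.
Bianca ∩ Idris ∩ Alice ∩ Tomás ∩ Viktor: 10:00-11:15, 16:35-18:30.
Bianca ∩ Idris ∩ Alice ∩ Tomás ∩ Viktor ∩ Omar: 10:00-11:15, 16:35-18:30.
Bianca ∩ Idris ∩ Alice ∩ Tomás ∩ Viktor ∩ Omar ∩ Ximena: 10:00-11:15, 16:35-18:30.
So the common availability across everyone is 10:00-11:15, 16:35-18:30.

10:00-11:15, 16:35-18:30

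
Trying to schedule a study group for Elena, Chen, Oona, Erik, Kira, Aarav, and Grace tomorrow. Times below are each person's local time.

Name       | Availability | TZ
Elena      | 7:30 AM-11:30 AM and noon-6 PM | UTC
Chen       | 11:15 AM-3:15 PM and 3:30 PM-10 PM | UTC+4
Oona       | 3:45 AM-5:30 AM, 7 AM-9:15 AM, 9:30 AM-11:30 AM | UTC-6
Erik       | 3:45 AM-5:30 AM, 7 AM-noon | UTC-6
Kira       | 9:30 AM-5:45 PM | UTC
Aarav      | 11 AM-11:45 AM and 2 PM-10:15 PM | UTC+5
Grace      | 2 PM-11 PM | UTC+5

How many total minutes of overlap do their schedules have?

330

Elena in UTC: 07:30-11:30, 12:00-18:00.
Chen in UTC: 07:15-11:15, 11:30-18:00 (subtract 4h to convert from UTC+4).
Oona in UTC: 09:45-11:30, 13:00-15:15, 15:30-17:30 (add 6h to convert from UTC-6).
Erik in UTC: 09:45-11:30, 13:00-18:00 (add 6h to convert from UTC-6).
Kira in UTC: 09:30-17:45.
Aarav in UTC: 06:00-06:45, 09:00-17:15 (subtract 5h to convert from UTC+5).
Grace in UTC: 09:00-18:00 (subtract 5h to convert from UTC+5).
Elena ∩ Chen: 07:30-11:15, 12:00-18:00.
Elena ∩ Chen ∩ Oona: 09:45-11:15, 13:00-15:15, 15:30-17:30.
Elena ∩ Chen ∩ Oona ∩ Erik: 09:45-11:15, 13:00-15:15, 15:30-17:30.
Elena ∩ Chen ∩ Oona ∩ Erik ∩ Kira: 09:45-11:15, 13:00-15:15, 15:30-17:30.
Elena ∩ Chen ∩ Oona ∩ Erik ∩ Kira ∩ Aarav: 09:45-11:15, 13:00-15:15, 15:30-17:15.
Elena ∩ Chen ∩ Oona ∩ Erik ∩ Kira ∩ Aarav ∩ Grace: 09:45-11:15, 13:00-15:15, 15:30-17:15.
Summing the common windows: 90 + 135 + 105 = 330 minutes.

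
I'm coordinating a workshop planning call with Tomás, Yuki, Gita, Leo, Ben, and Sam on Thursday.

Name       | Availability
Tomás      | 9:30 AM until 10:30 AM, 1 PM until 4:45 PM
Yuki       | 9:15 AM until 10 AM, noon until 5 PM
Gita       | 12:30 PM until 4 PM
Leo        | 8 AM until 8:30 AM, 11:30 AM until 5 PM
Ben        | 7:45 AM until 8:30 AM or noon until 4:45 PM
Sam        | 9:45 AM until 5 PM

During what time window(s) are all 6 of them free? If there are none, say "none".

Tomás ∩ Yuki: 09:30-10:00, 13:00-16:45.
Tomás ∩ Yuki ∩ Gita: 13:00-16:00.
Tomás ∩ Yuki ∩ Gita ∩ Leo: 13:00-16:00.
Tomás ∩ Yuki ∩ Gita ∩ Leo ∩ Ben: 13:00-16:00.
Tomás ∩ Yuki ∩ Gita ∩ Leo ∩ Ben ∩ Sam: 13:00-16:00.

13:00-16:00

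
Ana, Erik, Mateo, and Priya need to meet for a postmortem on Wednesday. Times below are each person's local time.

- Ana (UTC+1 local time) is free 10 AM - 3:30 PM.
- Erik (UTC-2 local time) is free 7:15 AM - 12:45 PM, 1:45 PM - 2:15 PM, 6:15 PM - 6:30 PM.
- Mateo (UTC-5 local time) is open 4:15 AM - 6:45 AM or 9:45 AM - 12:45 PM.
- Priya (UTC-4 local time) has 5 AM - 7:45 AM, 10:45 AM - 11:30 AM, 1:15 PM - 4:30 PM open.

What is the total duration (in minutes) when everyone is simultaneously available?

Ana in UTC: 09:00-14:30 (subtract 1h to convert from UTC+1).
Erik in UTC: 09:15-14:45, 15:45-16:15, 20:15-20:30 (add 2h to convert from UTC-2).
Mateo in UTC: 09:15-11:45, 14:45-17:45 (add 5h to convert from UTC-5).
Priya in UTC: 09:00-11:45, 14:45-15:30, 17:15-20:30 (add 4h to convert from UTC-4).
Ana ∩ Erik: 09:15-14:30.
Ana ∩ Erik ∩ Mateo: 09:15-11:45.
Ana ∩ Erik ∩ Mateo ∩ Priya: 09:15-11:45.
So the common availability across everyone is 09:15-11:45.
That's a single block of 150 minutes.

150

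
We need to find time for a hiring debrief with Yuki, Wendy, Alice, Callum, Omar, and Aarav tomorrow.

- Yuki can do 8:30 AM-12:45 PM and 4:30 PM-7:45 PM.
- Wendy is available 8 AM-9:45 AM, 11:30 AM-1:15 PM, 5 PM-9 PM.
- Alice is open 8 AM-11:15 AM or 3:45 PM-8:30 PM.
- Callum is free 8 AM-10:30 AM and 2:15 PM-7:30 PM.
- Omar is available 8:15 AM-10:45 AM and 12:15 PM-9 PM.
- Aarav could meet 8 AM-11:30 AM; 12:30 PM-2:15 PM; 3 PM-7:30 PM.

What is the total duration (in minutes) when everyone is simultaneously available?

Yuki ∩ Wendy: 08:30-09:45, 11:30-12:45, 17:00-19:45.
Yuki ∩ Wendy ∩ Alice: 08:30-09:45, 17:00-19:45.
Yuki ∩ Wendy ∩ Alice ∩ Callum: 08:30-09:45, 17:00-19:30.
Yuki ∩ Wendy ∩ Alice ∩ Callum ∩ Omar: 08:30-09:45, 17:00-19:30.
Yuki ∩ Wendy ∩ Alice ∩ Callum ∩ Omar ∩ Aarav: 08:30-09:45, 17:00-19:30.
Those are the intersection windows.
Summing the common windows: 75 + 150 = 225 minutes.

225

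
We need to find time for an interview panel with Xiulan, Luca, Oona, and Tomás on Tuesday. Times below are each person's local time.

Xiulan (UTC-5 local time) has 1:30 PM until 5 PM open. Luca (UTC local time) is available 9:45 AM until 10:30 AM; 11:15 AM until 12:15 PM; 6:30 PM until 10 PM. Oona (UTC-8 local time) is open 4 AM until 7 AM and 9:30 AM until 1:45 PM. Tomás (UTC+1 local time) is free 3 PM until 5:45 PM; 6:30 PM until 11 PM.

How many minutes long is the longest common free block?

Xiulan in UTC: 18:30-22:00 (add 5h to convert from UTC-5).
Luca in UTC: 09:45-10:30, 11:15-12:15, 18:30-22:00.
Oona in UTC: 12:00-15:00, 17:30-21:45 (add 8h to convert from UTC-8).
Tomás in UTC: 14:00-16:45, 17:30-22:00 (subtract 1h to convert from UTC+1).
Xiulan ∩ Luca: 18:30-22:00.
Xiulan ∩ Luca ∩ Oona: 18:30-21:45.
Xiulan ∩ Luca ∩ Oona ∩ Tomás: 18:30-21:45.
The longest is 18:30-21:45 at 195 minutes.

195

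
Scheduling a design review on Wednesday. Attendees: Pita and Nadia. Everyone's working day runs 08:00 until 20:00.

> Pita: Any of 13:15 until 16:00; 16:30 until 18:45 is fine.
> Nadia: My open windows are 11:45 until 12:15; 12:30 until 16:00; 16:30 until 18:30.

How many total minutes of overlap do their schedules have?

Pita ∩ Nadia: 13:15-16:00, 16:30-18:30.
Those are the intersection windows.
Summing the common windows: 165 + 120 = 285 minutes.

285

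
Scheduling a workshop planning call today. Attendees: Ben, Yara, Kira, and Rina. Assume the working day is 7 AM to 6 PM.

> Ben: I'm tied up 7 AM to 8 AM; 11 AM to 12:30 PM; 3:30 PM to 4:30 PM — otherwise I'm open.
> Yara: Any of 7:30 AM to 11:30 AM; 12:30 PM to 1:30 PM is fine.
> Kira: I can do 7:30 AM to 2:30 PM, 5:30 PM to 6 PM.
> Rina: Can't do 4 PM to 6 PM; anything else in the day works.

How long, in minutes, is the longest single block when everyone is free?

180

Ben free: 08:00-11:00, 12:30-15:30, 16:30-18:00 (invert busy blocks within the working day).
Yara free: 07:30-11:30, 12:30-13:30.
Kira free: 07:30-14:30, 17:30-18:00.
Rina free: 07:00-16:00 (invert busy blocks within the working day).
Ben ∩ Yara: 08:00-11:00, 12:30-13:30.
Ben ∩ Yara ∩ Kira: 08:00-11:00, 12:30-13:30.
Ben ∩ Yara ∩ Kira ∩ Rina: 08:00-11:00, 12:30-13:30.
Those are the intersection windows.
The longest is 08:00-11:00 at 180 minutes.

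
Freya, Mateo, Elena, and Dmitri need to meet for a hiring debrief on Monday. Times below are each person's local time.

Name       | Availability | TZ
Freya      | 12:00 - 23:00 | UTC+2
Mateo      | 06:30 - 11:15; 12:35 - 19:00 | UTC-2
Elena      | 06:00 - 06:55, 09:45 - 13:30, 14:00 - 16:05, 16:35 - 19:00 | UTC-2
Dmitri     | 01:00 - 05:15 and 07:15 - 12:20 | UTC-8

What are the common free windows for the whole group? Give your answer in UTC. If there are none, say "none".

Freya in UTC: 10:00-21:00 (subtract 2h to convert from UTC+2).
Mateo in UTC: 08:30-13:15, 14:35-21:00 (add 2h to convert from UTC-2).
Elena in UTC: 08:00-08:55, 11:45-15:30, 16:00-18:05, 18:35-21:00 (add 2h to convert from UTC-2).
Dmitri in UTC: 09:00-13:15, 15:15-20:20 (add 8h to convert from UTC-8).
Freya ∩ Mateo: 10:00-13:15, 14:35-21:00.
Freya ∩ Mateo ∩ Elena: 11:45-13:15, 14:35-15:30, 16:00-18:05, 18:35-21:00.
Freya ∩ Mateo ∩ Elena ∩ Dmitri: 11:45-13:15, 15:15-15:30, 16:00-18:05, 18:35-20:20.

11:45-13:15, 15:15-15:30, 16:00-18:05, 18:35-20:20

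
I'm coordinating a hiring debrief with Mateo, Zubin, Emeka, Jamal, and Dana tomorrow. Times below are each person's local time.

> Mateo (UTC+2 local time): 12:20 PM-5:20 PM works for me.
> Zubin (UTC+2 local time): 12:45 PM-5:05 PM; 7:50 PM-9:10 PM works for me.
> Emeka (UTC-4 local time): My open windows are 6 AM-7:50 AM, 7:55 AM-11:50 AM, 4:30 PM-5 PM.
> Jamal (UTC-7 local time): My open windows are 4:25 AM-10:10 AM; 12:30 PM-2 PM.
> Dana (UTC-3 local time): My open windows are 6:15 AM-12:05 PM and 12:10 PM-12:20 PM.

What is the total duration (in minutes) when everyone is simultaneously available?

Mateo in UTC: 10:20-15:20 (subtract 2h to convert from UTC+2).
Zubin in UTC: 10:45-15:05, 17:50-19:10 (subtract 2h to convert from UTC+2).
Emeka in UTC: 10:00-11:50, 11:55-15:50, 20:30-21:00 (add 4h to convert from UTC-4).
Jamal in UTC: 11:25-17:10, 19:30-21:00 (add 7h to convert from UTC-7).
Dana in UTC: 09:15-15:05, 15:10-15:20 (add 3h to convert from UTC-3).
Mateo ∩ Zubin: 10:45-15:05.
Mateo ∩ Zubin ∩ Emeka: 10:45-11:50, 11:55-15:05.
Mateo ∩ Zubin ∩ Emeka ∩ Jamal: 11:25-11:50, 11:55-15:05.
Mateo ∩ Zubin ∩ Emeka ∩ Jamal ∩ Dana: 11:25-11:50, 11:55-15:05.
Those are the intersection windows.
Summing the common windows: 25 + 190 = 215 minutes.

215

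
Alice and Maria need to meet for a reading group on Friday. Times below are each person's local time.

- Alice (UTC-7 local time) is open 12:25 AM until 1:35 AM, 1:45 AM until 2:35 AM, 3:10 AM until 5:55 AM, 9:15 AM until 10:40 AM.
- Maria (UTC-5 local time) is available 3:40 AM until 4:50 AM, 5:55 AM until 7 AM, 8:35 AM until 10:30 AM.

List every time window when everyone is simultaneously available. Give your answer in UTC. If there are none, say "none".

08:45-09:35, 10:55-12:00

Alice in UTC: 07:25-08:35, 08:45-09:35, 10:10-12:55, 16:15-17:40 (add 7h to convert from UTC-7).
Maria in UTC: 08:40-09:50, 10:55-12:00, 13:35-15:30 (add 5h to convert from UTC-5).
Alice ∩ Maria: 08:45-09:35, 10:55-12:00.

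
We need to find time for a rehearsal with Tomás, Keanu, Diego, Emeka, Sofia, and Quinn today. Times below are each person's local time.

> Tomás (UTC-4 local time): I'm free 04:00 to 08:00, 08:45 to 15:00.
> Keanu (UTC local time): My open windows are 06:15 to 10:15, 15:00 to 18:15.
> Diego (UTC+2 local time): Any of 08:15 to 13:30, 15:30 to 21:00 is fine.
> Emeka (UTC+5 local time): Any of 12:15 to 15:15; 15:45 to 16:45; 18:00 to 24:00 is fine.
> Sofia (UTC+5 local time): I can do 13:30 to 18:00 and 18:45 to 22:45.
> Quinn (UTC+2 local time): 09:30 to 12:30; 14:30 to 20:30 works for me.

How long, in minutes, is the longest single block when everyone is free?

165

Tomás in UTC: 08:00-12:00, 12:45-19:00 (add 4h to convert from UTC-4).
Keanu in UTC: 06:15-10:15, 15:00-18:15.
Diego in UTC: 06:15-11:30, 13:30-19:00 (subtract 2h to convert from UTC+2).
Emeka in UTC: 07:15-10:15, 10:45-11:45, 13:00-19:00 (subtract 5h to convert from UTC+5).
Sofia in UTC: 08:30-13:00, 13:45-17:45 (subtract 5h to convert from UTC+5).
Quinn in UTC: 07:30-10:30, 12:30-18:30 (subtract 2h to convert from UTC+2).
Tomás ∩ Keanu: 08:00-10:15, 15:00-18:15.
Tomás ∩ Keanu ∩ Diego: 08:00-10:15, 15:00-18:15.
Tomás ∩ Keanu ∩ Diego ∩ Emeka: 08:00-10:15, 15:00-18:15.
Tomás ∩ Keanu ∩ Diego ∩ Emeka ∩ Sofia: 08:30-10:15, 15:00-17:45.
Tomás ∩ Keanu ∩ Diego ∩ Emeka ∩ Sofia ∩ Quinn: 08:30-10:15, 15:00-17:45.
The longest is 15:00-17:45 at 165 minutes.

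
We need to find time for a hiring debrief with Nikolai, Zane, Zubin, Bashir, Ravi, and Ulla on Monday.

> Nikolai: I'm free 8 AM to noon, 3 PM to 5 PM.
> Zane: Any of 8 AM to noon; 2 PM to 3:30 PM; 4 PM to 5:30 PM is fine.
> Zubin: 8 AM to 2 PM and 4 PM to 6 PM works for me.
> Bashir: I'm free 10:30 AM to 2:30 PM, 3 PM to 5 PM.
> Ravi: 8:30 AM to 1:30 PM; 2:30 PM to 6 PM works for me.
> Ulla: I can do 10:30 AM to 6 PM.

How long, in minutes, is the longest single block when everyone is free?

90

Nikolai ∩ Zane: 08:00-12:00, 15:00-15:30, 16:00-17:00.
Nikolai ∩ Zane ∩ Zubin: 08:00-12:00, 16:00-17:00.
Nikolai ∩ Zane ∩ Zubin ∩ Bashir: 10:30-12:00, 16:00-17:00.
Nikolai ∩ Zane ∩ Zubin ∩ Bashir ∩ Ravi: 10:30-12:00, 16:00-17:00.
Nikolai ∩ Zane ∩ Zubin ∩ Bashir ∩ Ravi ∩ Ulla: 10:30-12:00, 16:00-17:00.
So the common availability across everyone is 10:30-12:00, 16:00-17:00.
The longest is 10:30-12:00 at 90 minutes.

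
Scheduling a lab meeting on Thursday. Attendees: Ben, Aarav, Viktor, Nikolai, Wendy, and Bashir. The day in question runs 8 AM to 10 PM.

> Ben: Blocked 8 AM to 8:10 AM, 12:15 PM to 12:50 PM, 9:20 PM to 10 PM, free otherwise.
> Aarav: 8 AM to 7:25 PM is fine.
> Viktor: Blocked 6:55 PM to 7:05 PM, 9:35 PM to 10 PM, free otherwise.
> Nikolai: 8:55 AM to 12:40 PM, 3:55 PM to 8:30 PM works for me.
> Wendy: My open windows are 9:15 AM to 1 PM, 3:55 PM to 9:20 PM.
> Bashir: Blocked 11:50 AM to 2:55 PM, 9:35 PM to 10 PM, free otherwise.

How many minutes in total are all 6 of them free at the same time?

Ben free: 08:10-12:15, 12:50-21:20 (invert busy blocks within the working day).
Aarav free: 08:00-19:25.
Viktor free: 08:00-18:55, 19:05-21:35 (invert busy blocks within the working day).
Nikolai free: 08:55-12:40, 15:55-20:30.
Wendy free: 09:15-13:00, 15:55-21:20.
Bashir free: 08:00-11:50, 14:55-21:35 (invert busy blocks within the working day).
Ben ∩ Aarav: 08:10-12:15, 12:50-19:25.
Ben ∩ Aarav ∩ Viktor: 08:10-12:15, 12:50-18:55, 19:05-19:25.
Ben ∩ Aarav ∩ Viktor ∩ Nikolai: 08:55-12:15, 15:55-18:55, 19:05-19:25.
Ben ∩ Aarav ∩ Viktor ∩ Nikolai ∩ Wendy: 09:15-12:15, 15:55-18:55, 19:05-19:25.
Ben ∩ Aarav ∩ Viktor ∩ Nikolai ∩ Wendy ∩ Bashir: 09:15-11:50, 15:55-18:55, 19:05-19:25.
Summing the common windows: 155 + 180 + 20 = 355 minutes.

355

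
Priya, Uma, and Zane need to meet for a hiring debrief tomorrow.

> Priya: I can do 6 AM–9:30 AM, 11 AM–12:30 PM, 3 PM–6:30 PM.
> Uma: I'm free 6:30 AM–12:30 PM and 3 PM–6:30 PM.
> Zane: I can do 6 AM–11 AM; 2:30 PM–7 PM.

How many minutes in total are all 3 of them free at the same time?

390

Priya ∩ Uma: 06:30-09:30, 11:00-12:30, 15:00-18:30.
Priya ∩ Uma ∩ Zane: 06:30-09:30, 15:00-18:30.
Summing the common windows: 180 + 210 = 390 minutes.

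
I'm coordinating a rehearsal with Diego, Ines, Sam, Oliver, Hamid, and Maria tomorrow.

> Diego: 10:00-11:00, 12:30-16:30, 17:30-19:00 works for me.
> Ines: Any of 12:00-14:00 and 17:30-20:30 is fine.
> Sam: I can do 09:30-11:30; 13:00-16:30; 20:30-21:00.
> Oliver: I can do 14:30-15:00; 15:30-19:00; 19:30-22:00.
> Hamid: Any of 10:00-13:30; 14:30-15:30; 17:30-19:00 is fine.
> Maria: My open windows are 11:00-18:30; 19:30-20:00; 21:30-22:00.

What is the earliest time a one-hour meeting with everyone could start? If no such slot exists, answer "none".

none

Diego ∩ Ines: 12:30-14:00, 17:30-19:00.
Diego ∩ Ines ∩ Sam: 13:00-14:00.
Diego ∩ Ines ∩ Sam ∩ Oliver: ∅.
Diego ∩ Ines ∩ Sam ∩ Oliver ∩ Hamid: ∅.
Diego ∩ Ines ∩ Sam ∩ Oliver ∩ Hamid ∩ Maria: ∅.
There is no time when everyone is free.
No common window is at least 60 minutes long.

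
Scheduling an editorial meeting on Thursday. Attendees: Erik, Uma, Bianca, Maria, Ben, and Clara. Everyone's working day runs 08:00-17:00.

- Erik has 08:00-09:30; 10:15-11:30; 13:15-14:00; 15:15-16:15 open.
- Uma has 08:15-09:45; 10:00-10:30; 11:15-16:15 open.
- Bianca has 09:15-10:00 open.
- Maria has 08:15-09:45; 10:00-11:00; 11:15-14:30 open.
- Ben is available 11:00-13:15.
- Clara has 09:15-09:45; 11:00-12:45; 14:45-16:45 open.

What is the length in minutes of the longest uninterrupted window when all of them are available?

0

Erik ∩ Uma: 08:15-09:30, 10:15-10:30, 11:15-11:30, 13:15-14:00, 15:15-16:15.
Erik ∩ Uma ∩ Bianca: 09:15-09:30.
Erik ∩ Uma ∩ Bianca ∩ Maria: 09:15-09:30.
Erik ∩ Uma ∩ Bianca ∩ Maria ∩ Ben: ∅.
Erik ∩ Uma ∩ Bianca ∩ Maria ∩ Ben ∩ Clara: ∅.
There is no time when everyone is free.
No common window exists, so the longest block is 0 minutes.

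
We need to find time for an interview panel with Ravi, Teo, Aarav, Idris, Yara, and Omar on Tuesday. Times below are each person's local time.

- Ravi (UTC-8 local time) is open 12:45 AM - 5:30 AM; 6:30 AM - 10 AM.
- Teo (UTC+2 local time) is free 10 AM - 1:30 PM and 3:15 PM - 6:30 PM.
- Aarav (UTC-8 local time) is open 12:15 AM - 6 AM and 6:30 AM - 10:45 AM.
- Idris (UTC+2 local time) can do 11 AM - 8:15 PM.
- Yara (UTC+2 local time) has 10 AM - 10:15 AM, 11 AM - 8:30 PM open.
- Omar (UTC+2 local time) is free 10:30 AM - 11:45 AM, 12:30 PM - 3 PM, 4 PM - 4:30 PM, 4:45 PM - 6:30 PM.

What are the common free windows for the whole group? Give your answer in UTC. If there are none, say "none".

09:00-09:45, 10:30-11:30, 14:45-16:30

Ravi in UTC: 08:45-13:30, 14:30-18:00 (add 8h to convert from UTC-8).
Teo in UTC: 08:00-11:30, 13:15-16:30 (subtract 2h to convert from UTC+2).
Aarav in UTC: 08:15-14:00, 14:30-18:45 (add 8h to convert from UTC-8).
Idris in UTC: 09:00-18:15 (subtract 2h to convert from UTC+2).
Yara in UTC: 08:00-08:15, 09:00-18:30 (subtract 2h to convert from UTC+2).
Omar in UTC: 08:30-09:45, 10:30-13:00, 14:00-14:30, 14:45-16:30 (subtract 2h to convert from UTC+2).
Ravi ∩ Teo: 08:45-11:30, 13:15-13:30, 14:30-16:30.
Ravi ∩ Teo ∩ Aarav: 08:45-11:30, 13:15-13:30, 14:30-16:30.
Ravi ∩ Teo ∩ Aarav ∩ Idris: 09:00-11:30, 13:15-13:30, 14:30-16:30.
Ravi ∩ Teo ∩ Aarav ∩ Idris ∩ Yara: 09:00-11:30, 13:15-13:30, 14:30-16:30.
Ravi ∩ Teo ∩ Aarav ∩ Idris ∩ Yara ∩ Omar: 09:00-09:45, 10:30-11:30, 14:45-16:30.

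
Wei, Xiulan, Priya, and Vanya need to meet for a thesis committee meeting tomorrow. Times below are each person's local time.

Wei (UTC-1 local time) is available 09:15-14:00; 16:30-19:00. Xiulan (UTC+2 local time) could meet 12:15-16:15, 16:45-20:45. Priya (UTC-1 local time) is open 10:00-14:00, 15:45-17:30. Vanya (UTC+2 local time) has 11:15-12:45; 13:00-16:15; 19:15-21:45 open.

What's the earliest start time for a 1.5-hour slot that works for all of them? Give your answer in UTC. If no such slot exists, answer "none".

Wei in UTC: 10:15-15:00, 17:30-20:00 (add 1h to convert from UTC-1).
Xiulan in UTC: 10:15-14:15, 14:45-18:45 (subtract 2h to convert from UTC+2).
Priya in UTC: 11:00-15:00, 16:45-18:30 (add 1h to convert from UTC-1).
Vanya in UTC: 09:15-10:45, 11:00-14:15, 17:15-19:45 (subtract 2h to convert from UTC+2).
Wei ∩ Xiulan: 10:15-14:15, 14:45-15:00, 17:30-18:45.
Wei ∩ Xiulan ∩ Priya: 11:00-14:15, 14:45-15:00, 17:30-18:30.
Wei ∩ Xiulan ∩ Priya ∩ Vanya: 11:00-14:15, 17:30-18:30.
So the common availability across everyone is 11:00-14:15, 17:30-18:30.
The first common window of at least 90 minutes is 11:00-14:15, so the earliest start is 11:00.

11:00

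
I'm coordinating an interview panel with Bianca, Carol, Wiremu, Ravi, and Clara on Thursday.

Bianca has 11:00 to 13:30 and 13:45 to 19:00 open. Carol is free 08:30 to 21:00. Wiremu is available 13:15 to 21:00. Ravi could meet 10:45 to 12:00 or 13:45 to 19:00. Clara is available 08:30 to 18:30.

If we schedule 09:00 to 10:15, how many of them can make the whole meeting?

2

Carol and Clara can make the full 09:00-10:15 slot — that's 2.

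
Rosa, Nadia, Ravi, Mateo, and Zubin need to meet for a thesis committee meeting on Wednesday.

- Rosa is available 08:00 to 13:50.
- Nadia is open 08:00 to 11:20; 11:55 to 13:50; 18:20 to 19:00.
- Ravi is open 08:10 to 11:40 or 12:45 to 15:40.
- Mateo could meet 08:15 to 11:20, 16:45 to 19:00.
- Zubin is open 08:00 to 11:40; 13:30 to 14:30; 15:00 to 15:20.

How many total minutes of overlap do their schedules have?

Rosa ∩ Nadia: 08:00-11:20, 11:55-13:50.
Rosa ∩ Nadia ∩ Ravi: 08:10-11:20, 12:45-13:50.
Rosa ∩ Nadia ∩ Ravi ∩ Mateo: 08:15-11:20.
Rosa ∩ Nadia ∩ Ravi ∩ Mateo ∩ Zubin: 08:15-11:20.
So the common availability across everyone is 08:15-11:20.
That's a single block of 185 minutes.

185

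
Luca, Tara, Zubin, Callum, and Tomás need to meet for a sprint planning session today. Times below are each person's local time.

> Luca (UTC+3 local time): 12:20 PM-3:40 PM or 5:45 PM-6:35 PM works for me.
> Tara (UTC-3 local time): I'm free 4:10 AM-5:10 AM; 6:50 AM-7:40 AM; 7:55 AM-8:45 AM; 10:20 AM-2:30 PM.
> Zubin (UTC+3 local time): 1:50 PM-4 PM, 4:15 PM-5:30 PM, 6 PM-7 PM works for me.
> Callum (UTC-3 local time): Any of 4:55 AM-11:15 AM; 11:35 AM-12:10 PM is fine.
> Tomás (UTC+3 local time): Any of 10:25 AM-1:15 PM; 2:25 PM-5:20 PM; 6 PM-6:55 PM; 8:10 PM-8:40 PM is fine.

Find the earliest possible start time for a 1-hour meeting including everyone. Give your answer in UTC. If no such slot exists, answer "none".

Luca in UTC: 09:20-12:40, 14:45-15:35 (subtract 3h to convert from UTC+3).
Tara in UTC: 07:10-08:10, 09:50-10:40, 10:55-11:45, 13:20-17:30 (add 3h to convert from UTC-3).
Zubin in UTC: 10:50-13:00, 13:15-14:30, 15:00-16:00 (subtract 3h to convert from UTC+3).
Callum in UTC: 07:55-14:15, 14:35-15:10 (add 3h to convert from UTC-3).
Tomás in UTC: 07:25-10:15, 11:25-14:20, 15:00-15:55, 17:10-17:40 (subtract 3h to convert from UTC+3).
Luca ∩ Tara: 09:50-10:40, 10:55-11:45, 14:45-15:35.
Luca ∩ Tara ∩ Zubin: 10:55-11:45, 15:00-15:35.
Luca ∩ Tara ∩ Zubin ∩ Callum: 10:55-11:45, 15:00-15:10.
Luca ∩ Tara ∩ Zubin ∩ Callum ∩ Tomás: 11:25-11:45, 15:00-15:10.
No common window is at least 60 minutes long.

none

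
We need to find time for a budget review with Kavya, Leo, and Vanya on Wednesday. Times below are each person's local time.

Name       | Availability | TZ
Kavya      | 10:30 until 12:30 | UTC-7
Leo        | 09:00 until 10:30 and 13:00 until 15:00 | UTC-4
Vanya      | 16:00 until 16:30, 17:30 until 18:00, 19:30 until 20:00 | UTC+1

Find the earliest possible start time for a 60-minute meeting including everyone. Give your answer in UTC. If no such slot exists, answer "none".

Kavya in UTC: 17:30-19:30 (add 7h to convert from UTC-7).
Leo in UTC: 13:00-14:30, 17:00-19:00 (add 4h to convert from UTC-4).
Vanya in UTC: 15:00-15:30, 16:30-17:00, 18:30-19:00 (subtract 1h to convert from UTC+1).
Kavya ∩ Leo: 17:30-19:00.
Kavya ∩ Leo ∩ Vanya: 18:30-19:00.
So the common availability across everyone is 18:30-19:00.
No common window is at least 60 minutes long.

none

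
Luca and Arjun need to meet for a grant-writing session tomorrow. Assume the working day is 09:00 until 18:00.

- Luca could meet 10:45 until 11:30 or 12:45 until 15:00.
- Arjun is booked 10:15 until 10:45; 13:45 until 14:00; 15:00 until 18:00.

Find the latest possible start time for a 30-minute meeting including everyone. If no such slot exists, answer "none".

14:30

Luca free: 10:45-11:30, 12:45-15:00.
Arjun free: 09:00-10:15, 10:45-13:45, 14:00-15:00 (invert busy blocks within the working day).
Luca ∩ Arjun: 10:45-11:30, 12:45-13:45, 14:00-15:00.
Those are the intersection windows.
The last common window of at least 30 minutes is 14:00-15:00; a 30-minute meeting can start as late as 14:30 and still end by 15:00.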